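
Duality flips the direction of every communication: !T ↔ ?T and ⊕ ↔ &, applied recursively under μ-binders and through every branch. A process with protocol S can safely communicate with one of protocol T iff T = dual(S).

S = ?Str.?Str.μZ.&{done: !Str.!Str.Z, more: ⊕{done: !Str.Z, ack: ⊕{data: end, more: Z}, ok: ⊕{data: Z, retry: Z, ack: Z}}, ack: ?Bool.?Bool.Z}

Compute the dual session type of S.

?Str ↦ !Str
  ?Str ↦ !Str
    μZ ↦ μZ  (μ self-dual)
      &{done,more,ack} ↦ ⊕{done,more,ack}  (&→⊕)
        [done]
          !Str ↦ ?Str
            !Str ↦ ?Str
              Z ↦ Z
        [more]
          ⊕{done,ack,ok} ↦ &{done,ack,ok}  (⊕→&)
            [done]
              !Str ↦ ?Str
                Z ↦ Z
            [ack]
              ⊕{data,more} ↦ &{data,more}  (⊕→&)
                [data]
                  end ↦ end
                [more]
                  Z ↦ Z
            [ok]
              ⊕{data,retry,ack} ↦ &{data,retry,ack}  (⊕→&)
                [data]
                  Z ↦ Z
                [retry]
                  Z ↦ Z
                [ack]
                  Z ↦ Z
        [ack]
          ?Bool ↦ !Bool
            ?Bool ↦ !Bool
              Z ↦ Z

!Str.!Str.μZ.⊕{done: ?Str.?Str.Z, more: &{done: ?Str.Z, ack: &{data: end, more: Z}, ok: &{data: Z, retry: Z, ack: Z}}, ack: !Bool.!Bool.Z}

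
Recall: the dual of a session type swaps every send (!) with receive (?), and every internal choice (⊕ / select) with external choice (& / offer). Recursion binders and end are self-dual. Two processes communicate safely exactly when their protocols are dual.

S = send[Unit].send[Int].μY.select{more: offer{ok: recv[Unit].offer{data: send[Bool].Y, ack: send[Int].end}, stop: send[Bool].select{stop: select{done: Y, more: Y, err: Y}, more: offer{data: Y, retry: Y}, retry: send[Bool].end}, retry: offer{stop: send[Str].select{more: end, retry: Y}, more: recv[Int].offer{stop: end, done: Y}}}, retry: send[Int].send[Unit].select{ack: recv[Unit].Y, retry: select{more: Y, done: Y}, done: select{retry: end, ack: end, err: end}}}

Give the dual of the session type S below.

send[Unit] = recv[Unit]
  send[Int] = recv[Int]
    μY = μY  (rec unchanged)
      select{more,retry} = offer{more,retry}  (⊕→&)
        • more:
          offer{ok,stop,retry} = select{ok,stop,retry}  (offer→select)
            • ok:
              recv[Unit] = send[Unit]
                offer{data,ack} = select{data,ack}  (offer→select)
                  • data:
                    send[Bool] = recv[Bool]
                      Y self-dual
                  • ack:
                    send[Int] = recv[Int]
                      end self-dual
            • stop:
              send[Bool] = recv[Bool]
                select{stop,more,retry} = offer{stop,more,retry}  (⊕→&)
                  • stop:
                    select{done,more,err} = offer{done,more,err}  (⊕→&)
                      • done:
                        Y self-dual
                      • more:
                        Y self-dual
                      • err:
                        Y self-dual
                  • more:
                    offer{data,retry} = select{data,retry}  (offer→select)
                      • data:
                        Y self-dual
                      • retry:
                        Y self-dual
                  • retry:
                    send[Bool] = recv[Bool]
                      end self-dual
            • retry:
              offer{stop,more} = select{stop,more}  (offer→select)
                • stop:
                  send[Str] = recv[Str]
                    select{more,retry} = offer{more,retry}  (⊕→&)
                      • more:
                        end self-dual
                      • retry:
                        Y self-dual
                • more:
                  recv[Int] = send[Int]
                    offer{stop,done} = select{stop,done}  (offer→select)
                      • stop:
                        end self-dual
                      • done:
                        Y self-dual
        • retry:
          send[Int] = recv[Int]
            send[Unit] = recv[Unit]
              select{ack,retry,done} = offer{ack,retry,done}  (⊕→&)
                • ack:
                  recv[Unit] = send[Unit]
                    Y self-dual
                • retry:
                  select{more,done} = offer{more,done}  (⊕→&)
                    • more:
                      Y self-dual
                    • done:
                      Y self-dual
                • done:
                  select{retry,ack,err} = offer{retry,ack,err}  (⊕→&)
                    • retry:
                      end self-dual
                    • ack:
                      end self-dual
                    • err:
                      end self-dual

recv[Unit].recv[Int].μY.offer{more: select{ok: send[Unit].select{data: recv[Bool].Y, ack: recv[Int].end}, stop: recv[Bool].offer{stop: offer{done: Y, more: Y, err: Y}, more: select{data: Y, retry: Y}, retry: recv[Bool].end}, retry: select{stop: recv[Str].offer{more: end, retry: Y}, more: send[Int].select{stop: end, done: Y}}}, retry: recv[Int].recv[Unit].offer{ack: send[Unit].Y, retry: offer{more: Y, done: Y}, done: offer{retry: end, ack: end, err: end}}}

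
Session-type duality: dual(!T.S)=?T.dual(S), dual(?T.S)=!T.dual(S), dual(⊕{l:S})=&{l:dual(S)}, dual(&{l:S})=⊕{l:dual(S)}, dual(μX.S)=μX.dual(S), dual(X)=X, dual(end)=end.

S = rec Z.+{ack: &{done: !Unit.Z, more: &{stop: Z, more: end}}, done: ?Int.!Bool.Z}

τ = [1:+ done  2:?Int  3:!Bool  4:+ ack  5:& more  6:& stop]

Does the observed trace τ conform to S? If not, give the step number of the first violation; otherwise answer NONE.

NONE

step 1: + done  ✓  residual = ?Int.!Bool.rec Z.…
step 2: ?Int  ✓  residual = !Bool.rec Z.…
step 3: !Bool  ✓  residual = rec Z.…
step 4: + ack  ✓  residual = &{done: !Unit.rec Z.…, more: &{stop: rec Z.…, more: end}}
step 5: & more  ✓  residual = &{stop: rec Z.…, more: end}
step 6: & stop  ✓  residual = rec Z.…
τ conforms to S (length 6)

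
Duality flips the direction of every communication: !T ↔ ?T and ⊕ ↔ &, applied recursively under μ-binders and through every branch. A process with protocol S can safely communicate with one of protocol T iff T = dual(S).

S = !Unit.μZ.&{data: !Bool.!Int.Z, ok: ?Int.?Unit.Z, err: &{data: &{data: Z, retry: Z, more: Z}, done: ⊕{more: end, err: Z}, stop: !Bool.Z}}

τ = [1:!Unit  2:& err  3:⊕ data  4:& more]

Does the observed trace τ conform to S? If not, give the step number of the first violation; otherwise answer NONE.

step 1: !Unit  ✓  cont: μZ.…
step 2: & err  ✓  cont: &{data: &{data: μZ.…, retry: μZ.…, more: μZ.…}, done: ⊕{more: end, err: μZ.…}, stop: !Bool.μZ.…}
step 3: got ⊕ data, protocol expects & data or & done or & stop  ✗

3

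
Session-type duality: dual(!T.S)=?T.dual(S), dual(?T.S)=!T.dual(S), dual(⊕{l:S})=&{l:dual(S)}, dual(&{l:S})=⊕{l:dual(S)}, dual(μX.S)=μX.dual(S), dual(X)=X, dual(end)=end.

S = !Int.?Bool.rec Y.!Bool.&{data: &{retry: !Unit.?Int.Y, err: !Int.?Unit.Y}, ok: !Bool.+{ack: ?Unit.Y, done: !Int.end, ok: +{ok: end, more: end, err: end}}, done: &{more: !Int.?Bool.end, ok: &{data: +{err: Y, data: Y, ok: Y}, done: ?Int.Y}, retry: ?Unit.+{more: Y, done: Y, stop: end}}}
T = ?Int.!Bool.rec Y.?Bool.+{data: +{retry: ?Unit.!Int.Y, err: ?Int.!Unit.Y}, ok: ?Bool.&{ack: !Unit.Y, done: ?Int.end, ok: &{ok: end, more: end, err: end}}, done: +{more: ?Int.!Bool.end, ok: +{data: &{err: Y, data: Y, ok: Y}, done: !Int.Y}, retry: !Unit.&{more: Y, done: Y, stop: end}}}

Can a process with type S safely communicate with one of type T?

!Int ‖ ?Int  ok
  ?Bool ‖ !Bool  ok
    rec Y ‖ rec Y  ok (binder kept)
      !Bool ‖ ?Bool  ok
        &{data,ok,done} ‖ +{data,ok,done}  ok same labels
          case data:
            &{retry,err} ‖ +{retry,err}  ok same labels
              case retry:
                !Unit ‖ ?Unit  ok
                  ?Int ‖ !Int  ok
                    Y ‖ Y  ok
              case err:
                !Int ‖ ?Int  ok
                  ?Unit ‖ !Unit  ok
                    Y ‖ Y  ok
          case ok:
            !Bool ‖ ?Bool  ok
              +{ack,done,ok} ‖ &{ack,done,ok}  ok same labels
                case ack:
                  ?Unit ‖ !Unit  ok
                    Y ‖ Y  ok
                case done:
                  !Int ‖ ?Int  ok
                    end ‖ end  ok
                case ok:
                  +{ok,more,err} ‖ &{ok,more,err}  ok same labels
                    case ok:
                      end ‖ end  ok
                    case more:
                      end ‖ end  ok
                    case err:
                      end ‖ end  ok
          case done:
            &{more,ok,retry} ‖ +{more,ok,retry}  ok same labels
              case more:
                !Int ‖ ?Int  ok
                  ?Bool ‖ !Bool  ok
                    end ‖ end  ok
              case ok:
                &{data,done} ‖ +{data,done}  ok same labels
                  case data:
                    +{err,data,ok} ‖ &{err,data,ok}  ok same labels
                      case err:
                        Y ‖ Y  ok
                      case data:
                        Y ‖ Y  ok
                      case ok:
                        Y ‖ Y  ok
                  case done:
                    ?Int ‖ !Int  ok
                      Y ‖ Y  ok
              case retry:
                ?Unit ‖ !Unit  ok
                  +{more,done,stop} ‖ &{more,done,stop}  ok same labels
                    case more:
                      Y ‖ Y  ok
                    case done:
                      Y ‖ Y  ok
                    case stop:
                      end ‖ end  ok

YES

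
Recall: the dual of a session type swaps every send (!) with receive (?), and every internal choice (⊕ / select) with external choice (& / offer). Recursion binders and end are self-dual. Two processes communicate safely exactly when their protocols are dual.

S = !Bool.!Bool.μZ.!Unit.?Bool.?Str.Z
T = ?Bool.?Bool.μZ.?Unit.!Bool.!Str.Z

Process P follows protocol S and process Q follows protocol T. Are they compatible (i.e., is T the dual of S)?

YES

!Bool | ?Bool  ✓
  !Bool | ?Bool  ✓
    μZ | μZ  ✓ (μ self-dual)
      !Unit | ?Unit  ✓
        ?Bool | !Bool  ✓
          ?Str | !Str  ✓
            Z | Z  ✓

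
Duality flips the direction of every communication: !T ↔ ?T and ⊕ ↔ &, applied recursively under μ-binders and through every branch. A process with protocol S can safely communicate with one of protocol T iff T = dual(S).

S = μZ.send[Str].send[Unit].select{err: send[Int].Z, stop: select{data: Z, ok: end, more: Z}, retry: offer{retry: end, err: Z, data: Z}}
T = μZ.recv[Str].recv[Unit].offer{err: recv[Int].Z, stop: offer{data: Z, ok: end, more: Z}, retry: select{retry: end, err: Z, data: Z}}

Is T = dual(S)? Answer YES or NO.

μZ ‖ μZ  ok (rec unchanged)
  send[Str] ‖ recv[Str]  ok
    send[Unit] ‖ recv[Unit]  ok
      select{err,stop,retry} ‖ offer{err,stop,retry}  ok labels match
        [err]
          send[Int] ‖ recv[Int]  ok
            Z ‖ Z  ok
        [stop]
          select{data,ok,more} ‖ offer{data,ok,more}  ok labels match
            [data]
              Z ‖ Z  ok
            [ok]
              end ‖ end  ok
            [more]
              Z ‖ Z  ok
        [retry]
          offer{retry,err,data} ‖ select{retry,err,data}  ok labels match
            [retry]
              end ‖ end  ok
            [err]
              Z ‖ Z  ok
            [data]
              Z ‖ Z  ok

YES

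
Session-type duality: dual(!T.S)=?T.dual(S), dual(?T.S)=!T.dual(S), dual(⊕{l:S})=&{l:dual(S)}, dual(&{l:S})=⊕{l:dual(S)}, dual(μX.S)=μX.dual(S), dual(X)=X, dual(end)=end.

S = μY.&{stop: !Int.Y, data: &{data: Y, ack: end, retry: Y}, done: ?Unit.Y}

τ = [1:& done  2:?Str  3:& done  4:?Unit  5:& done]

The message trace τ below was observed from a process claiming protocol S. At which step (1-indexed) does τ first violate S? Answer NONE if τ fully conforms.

2

step 1: & done  ok  cont: ?Unit.μY.…
step 2: got ?Str, protocol expects ?Unit  ✗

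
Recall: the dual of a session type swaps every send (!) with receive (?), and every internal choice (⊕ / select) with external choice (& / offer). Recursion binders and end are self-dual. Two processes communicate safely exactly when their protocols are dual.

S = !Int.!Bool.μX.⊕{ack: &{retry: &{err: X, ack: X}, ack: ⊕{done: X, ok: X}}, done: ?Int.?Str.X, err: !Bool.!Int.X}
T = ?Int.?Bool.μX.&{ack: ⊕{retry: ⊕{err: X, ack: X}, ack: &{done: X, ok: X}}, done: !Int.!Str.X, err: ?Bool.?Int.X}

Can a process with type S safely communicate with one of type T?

!Int ‖ ?Int  ✓
  !Bool ‖ ?Bool  ✓
    μX ‖ μX  ✓ (rec unchanged)
      ⊕{ack,done,err} ‖ &{ack,done,err}  ✓ same labels
        • ack:
          &{retry,ack} ‖ ⊕{retry,ack}  ✓ same labels
            • retry:
              &{err,ack} ‖ ⊕{err,ack}  ✓ same labels
                • err:
                  X ‖ X  ✓
                • ack:
                  X ‖ X  ✓
            • ack:
              ⊕{done,ok} ‖ &{done,ok}  ✓ same labels
                • done:
                  X ‖ X  ✓
                • ok:
                  X ‖ X  ✓
        • done:
          ?Int ‖ !Int  ✓
            ?Str ‖ !Str  ✓
              X ‖ X  ✓
        • err:
          !Bool ‖ ?Bool  ✓
            !Int ‖ ?Int  ✓
              X ‖ X  ✓

YES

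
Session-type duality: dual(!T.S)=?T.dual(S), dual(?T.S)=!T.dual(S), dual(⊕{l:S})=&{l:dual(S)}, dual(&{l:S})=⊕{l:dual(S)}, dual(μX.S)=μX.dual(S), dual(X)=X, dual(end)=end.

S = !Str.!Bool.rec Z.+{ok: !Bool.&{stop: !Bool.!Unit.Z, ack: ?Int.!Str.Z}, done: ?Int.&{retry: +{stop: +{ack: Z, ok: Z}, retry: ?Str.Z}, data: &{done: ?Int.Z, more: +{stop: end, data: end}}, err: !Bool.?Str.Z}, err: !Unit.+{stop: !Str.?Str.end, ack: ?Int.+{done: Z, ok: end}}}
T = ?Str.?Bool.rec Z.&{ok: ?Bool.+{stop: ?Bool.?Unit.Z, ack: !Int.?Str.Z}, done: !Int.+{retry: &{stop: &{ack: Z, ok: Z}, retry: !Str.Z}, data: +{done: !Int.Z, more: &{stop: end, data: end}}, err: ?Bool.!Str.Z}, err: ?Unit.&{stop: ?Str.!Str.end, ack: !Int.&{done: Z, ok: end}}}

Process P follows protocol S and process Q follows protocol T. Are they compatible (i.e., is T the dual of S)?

!Str vs ?Str  ok
  !Bool vs ?Bool  ok
    rec Z vs rec Z  ok (μ self-dual)
      +{ok,done,err} vs &{ok,done,err}  ok label sets agree
        • ok:
          !Bool vs ?Bool  ok
            &{stop,ack} vs +{stop,ack}  ok label sets agree
              • stop:
                !Bool vs ?Bool  ok
                  !Unit vs ?Unit  ok
                    Z vs Z  ok
              • ack:
                ?Int vs !Int  ok
                  !Str vs ?Str  ok
                    Z vs Z  ok
        • done:
          ?Int vs !Int  ok
            &{retry,data,err} vs +{retry,data,err}  ok label sets agree
              • retry:
                +{stop,retry} vs &{stop,retry}  ok label sets agree
                  • stop:
                    +{ack,ok} vs &{ack,ok}  ok label sets agree
                      • ack:
                        Z vs Z  ok
                      • ok:
                        Z vs Z  ok
                  • retry:
                    ?Str vs !Str  ok
                      Z vs Z  ok
              • data:
                &{done,more} vs +{done,more}  ok label sets agree
                  • done:
                    ?Int vs !Int  ok
                      Z vs Z  ok
                  • more:
                    +{stop,data} vs &{stop,data}  ok label sets agree
                      • stop:
                        end vs end  ok
                      • data:
                        end vs end  ok
              • err:
                !Bool vs ?Bool  ok
                  ?Str vs !Str  ok
                    Z vs Z  ok
        • err:
          !Unit vs ?Unit  ok
            +{stop,ack} vs &{stop,ack}  ok label sets agree
              • stop:
                !Str vs ?Str  ok
                  ?Str vs !Str  ok
                    end vs end  ok
              • ack:
                ?Int vs !Int  ok
                  +{done,ok} vs &{done,ok}  ok label sets agree
                    • done:
                      Z vs Z  ok
                    • ok:
                      end vs end  ok

YES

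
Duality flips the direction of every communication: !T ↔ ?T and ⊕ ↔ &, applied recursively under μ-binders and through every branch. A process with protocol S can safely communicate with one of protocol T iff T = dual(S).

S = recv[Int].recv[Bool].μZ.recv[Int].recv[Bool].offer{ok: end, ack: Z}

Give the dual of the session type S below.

send[Int].send[Bool].μZ.send[Int].send[Bool].select{ok: end, ack: Z}

recv[Int] → send[Int]
  recv[Bool] → send[Bool]
    μZ → μZ  (μ self-dual)
      recv[Int] → send[Int]
        recv[Bool] → send[Bool]
          offer{ok,ack} → select{ok,ack}  (offer→select)
            [ok]
              dual(end) = end
            [ack]
              dual(Z) = Z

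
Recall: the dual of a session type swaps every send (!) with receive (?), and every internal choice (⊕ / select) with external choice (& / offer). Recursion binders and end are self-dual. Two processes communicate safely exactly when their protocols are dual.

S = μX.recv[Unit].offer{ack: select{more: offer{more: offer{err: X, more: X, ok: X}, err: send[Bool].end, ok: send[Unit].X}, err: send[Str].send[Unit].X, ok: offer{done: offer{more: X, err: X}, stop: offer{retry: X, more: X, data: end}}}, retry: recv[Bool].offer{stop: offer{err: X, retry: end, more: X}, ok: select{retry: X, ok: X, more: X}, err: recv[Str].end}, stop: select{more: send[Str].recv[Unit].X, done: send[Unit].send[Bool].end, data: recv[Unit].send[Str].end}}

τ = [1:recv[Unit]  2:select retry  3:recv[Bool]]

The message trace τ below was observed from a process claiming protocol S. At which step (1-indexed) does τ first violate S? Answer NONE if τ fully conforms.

step 1: recv[Unit]  ok  now at offer{ack: select{more: offer{more: offer{err: μX.…, more: μX.…, ok: μX.…}, err: send[Bool].end, ok: send[Unit].μX.…}, err: send[Str].send[Unit].μX.…, ok: offer{done: offer{more: μX.…, err: μX.…}, stop: offer{retry: μX.…, more: μX.…, data: end}}}, retry: recv[Bool].offer{stop: offer{err: μX.…, retry: end, more: μX.…}, ok: select{retry: μX.…, ok: μX.…, more: μX.…}, err: recv[Str].end}, stop: select{more: send[Str].recv[Unit].μX.…, done: send[Unit].send[Bool].end, data: recv[Unit].send[Str].end}}
step 2: got select retry, protocol expects offer ack or offer retry or offer stop  ✗

2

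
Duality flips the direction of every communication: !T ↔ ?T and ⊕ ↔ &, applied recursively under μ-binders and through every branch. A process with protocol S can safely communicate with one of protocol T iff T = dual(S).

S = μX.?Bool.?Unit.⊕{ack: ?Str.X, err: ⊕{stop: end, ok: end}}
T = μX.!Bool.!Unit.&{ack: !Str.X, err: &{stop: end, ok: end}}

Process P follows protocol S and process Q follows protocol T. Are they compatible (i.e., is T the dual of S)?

μX ‖ μX  match (binder kept)
  ?Bool ‖ !Bool  match
    ?Unit ‖ !Unit  match
      ⊕{ack,err} ‖ &{ack,err}  match labels match
        [ack]
          ?Str ‖ !Str  match
            X ‖ X  match
        [err]
          ⊕{stop,ok} ‖ &{stop,ok}  match labels match
            [stop]
              end ‖ end  match
            [ok]
              end ‖ end  match

YES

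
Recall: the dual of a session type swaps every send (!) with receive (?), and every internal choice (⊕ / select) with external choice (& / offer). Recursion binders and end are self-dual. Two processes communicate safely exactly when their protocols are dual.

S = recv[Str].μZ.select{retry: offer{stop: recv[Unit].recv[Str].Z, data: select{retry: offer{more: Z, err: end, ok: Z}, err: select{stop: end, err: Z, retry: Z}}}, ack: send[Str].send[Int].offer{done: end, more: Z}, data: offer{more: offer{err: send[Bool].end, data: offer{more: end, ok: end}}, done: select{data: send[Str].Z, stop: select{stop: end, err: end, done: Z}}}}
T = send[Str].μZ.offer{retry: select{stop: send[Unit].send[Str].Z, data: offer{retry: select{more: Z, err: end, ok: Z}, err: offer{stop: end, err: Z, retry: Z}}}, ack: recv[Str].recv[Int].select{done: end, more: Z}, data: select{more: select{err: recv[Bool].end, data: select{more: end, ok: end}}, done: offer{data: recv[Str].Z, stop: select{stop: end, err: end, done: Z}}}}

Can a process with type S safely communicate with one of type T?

recv[Str] vs send[Str]  match
  μZ vs μZ  match (rec unchanged)
    select{retry,ack,data} vs offer{retry,ack,data}  match label sets agree
      • retry:
        offer{stop,data} vs select{stop,data}  match label sets agree
          • stop:
            recv[Unit] vs send[Unit]  match
              recv[Str] vs send[Str]  match
                Z vs Z  match
          • data:
            select{retry,err} vs offer{retry,err}  match label sets agree
              • retry:
                offer{more,err,ok} vs select{more,err,ok}  match label sets agree
                  • more:
                    Z vs Z  match
                  • err:
                    end vs end  match
                  • ok:
                    Z vs Z  match
              • err:
                select{stop,err,retry} vs offer{stop,err,retry}  match label sets agree
                  • stop:
                    end vs end  match
                  • err:
                    Z vs Z  match
                  • retry:
                    Z vs Z  match
      • ack:
        send[Str] vs recv[Str]  match
          send[Int] vs recv[Int]  match
            offer{done,more} vs select{done,more}  match label sets agree
              • done:
                end vs end  match
              • more:
                Z vs Z  match
      • data:
        offer{more,done} vs select{more,done}  match label sets agree
          • more:
            offer{err,data} vs select{err,data}  match label sets agree
              • err:
                send[Bool] vs recv[Bool]  match
                  end vs end  match
              • data:
                offer{more,ok} vs select{more,ok}  match label sets agree
                  • more:
                    end vs end  match
                  • ok:
                    end vs end  match
          • done:
            select{data,stop} vs offer{data,stop}  match label sets agree
              • data:
                send[Str] vs recv[Str]  match
                  Z vs Z  match
              • stop:
                select{stop,err,done} vs select{stop,err,done}  ✗ choice polarity not flipped — not dual

NO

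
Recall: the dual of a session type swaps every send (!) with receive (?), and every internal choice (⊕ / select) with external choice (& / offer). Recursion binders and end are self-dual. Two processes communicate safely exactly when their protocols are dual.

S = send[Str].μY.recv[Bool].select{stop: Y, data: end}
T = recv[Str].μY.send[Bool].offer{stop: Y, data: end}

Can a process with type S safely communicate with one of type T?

YES

send[Str] | recv[Str]  ✓
  μY | μY  ✓ (rec unchanged)
    recv[Bool] | send[Bool]  ✓
      select{stop,data} | offer{stop,data}  ✓ labels match
        • stop:
          Y | Y  ✓
        • data:
          end | end  ✓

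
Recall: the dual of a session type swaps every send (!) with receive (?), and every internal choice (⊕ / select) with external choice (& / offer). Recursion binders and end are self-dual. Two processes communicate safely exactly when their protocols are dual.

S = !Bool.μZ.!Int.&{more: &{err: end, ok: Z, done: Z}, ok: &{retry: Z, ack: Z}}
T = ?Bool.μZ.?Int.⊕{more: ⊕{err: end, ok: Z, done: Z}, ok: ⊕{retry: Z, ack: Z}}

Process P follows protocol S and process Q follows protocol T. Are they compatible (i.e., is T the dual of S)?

YES

!Bool ‖ ?Bool  ✓
  μZ ‖ μZ  ✓ (binder kept)
    !Int ‖ ?Int  ✓
      &{more,ok} ‖ ⊕{more,ok}  ✓ label sets agree
        [more]
          &{err,ok,done} ‖ ⊕{err,ok,done}  ✓ label sets agree
            [err]
              end ‖ end  ✓
            [ok]
              Z ‖ Z  ✓
            [done]
              Z ‖ Z  ✓
        [ok]
          &{retry,ack} ‖ ⊕{retry,ack}  ✓ label sets agree
            [retry]
              Z ‖ Z  ✓
            [ack]
              Z ‖ Z  ✓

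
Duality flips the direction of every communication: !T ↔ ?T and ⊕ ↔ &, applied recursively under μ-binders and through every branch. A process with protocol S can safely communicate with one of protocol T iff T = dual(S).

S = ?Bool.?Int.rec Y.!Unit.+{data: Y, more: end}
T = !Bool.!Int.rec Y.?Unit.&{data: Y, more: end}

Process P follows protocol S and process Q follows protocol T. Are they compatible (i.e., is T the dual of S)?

YES

?Bool ‖ !Bool  match
  ?Int ‖ !Int  match
    rec Y ‖ rec Y  match (binder kept)
      !Unit ‖ ?Unit  match
        +{data,more} ‖ &{data,more}  match same labels
          case data:
            Y ‖ Y  match
          case more:
            end ‖ end  match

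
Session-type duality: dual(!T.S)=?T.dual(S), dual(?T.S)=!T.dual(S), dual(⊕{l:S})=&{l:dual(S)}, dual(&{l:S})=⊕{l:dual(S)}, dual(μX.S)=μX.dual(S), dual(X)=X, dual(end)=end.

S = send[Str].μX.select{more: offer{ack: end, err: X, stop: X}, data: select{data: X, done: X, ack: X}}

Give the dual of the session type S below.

recv[Str].μX.offer{more: select{ack: end, err: X, stop: X}, data: offer{data: X, done: X, ack: X}}

send[Str] → recv[Str]
  μX → μX  (μ self-dual)
    select{more,data} → offer{more,data}  (select→offer)
      • more:
        offer{ack,err,stop} → select{ack,err,stop}  (&→⊕)
          • ack:
            end self-dual
          • err:
            X self-dual
          • stop:
            X self-dual
      • data:
        select{data,done,ack} → offer{data,done,ack}  (select→offer)
          • data:
            X self-dual
          • done:
            X self-dual
          • ack:
            X self-dual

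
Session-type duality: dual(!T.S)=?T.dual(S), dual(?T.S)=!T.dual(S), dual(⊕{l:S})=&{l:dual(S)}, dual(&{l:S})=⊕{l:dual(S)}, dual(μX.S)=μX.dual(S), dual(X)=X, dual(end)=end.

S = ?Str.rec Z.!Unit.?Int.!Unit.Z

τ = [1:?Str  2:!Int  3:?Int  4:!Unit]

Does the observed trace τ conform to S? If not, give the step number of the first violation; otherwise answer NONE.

2

step 1: ?Str  match  residual = rec Z.…
step 2: got !Int, protocol expects !Unit  ✗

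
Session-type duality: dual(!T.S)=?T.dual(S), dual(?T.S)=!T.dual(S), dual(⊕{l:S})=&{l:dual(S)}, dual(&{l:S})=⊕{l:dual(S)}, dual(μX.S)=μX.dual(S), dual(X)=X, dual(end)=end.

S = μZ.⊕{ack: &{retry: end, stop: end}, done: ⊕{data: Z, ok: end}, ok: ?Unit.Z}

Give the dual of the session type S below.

μZ.&{ack: ⊕{retry: end, stop: end}, done: &{data: Z, ok: end}, ok: !Unit.Z}

μZ → μZ  (μ self-dual)
  ⊕{ack,done,ok} → &{ack,done,ok}  (select→offer)
    case ack:
      &{retry,stop} → ⊕{retry,stop}  (&→⊕)
        case retry:
          end self-dual
        case stop:
          end self-dual
    case done:
      ⊕{data,ok} → &{data,ok}  (select→offer)
        case data:
          Z self-dual
        case ok:
          end self-dual
    case ok:
      ?Unit → !Unit
        Z self-dual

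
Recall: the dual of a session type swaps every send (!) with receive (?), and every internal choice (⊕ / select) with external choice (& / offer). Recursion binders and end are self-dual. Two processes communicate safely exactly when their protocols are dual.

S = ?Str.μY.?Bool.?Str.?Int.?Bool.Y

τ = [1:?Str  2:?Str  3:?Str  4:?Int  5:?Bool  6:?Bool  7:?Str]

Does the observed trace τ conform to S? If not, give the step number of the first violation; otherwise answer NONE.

@1 ?Str  ok  state: μY.…
@2 got ?Str, protocol expects ?Bool  ✗

2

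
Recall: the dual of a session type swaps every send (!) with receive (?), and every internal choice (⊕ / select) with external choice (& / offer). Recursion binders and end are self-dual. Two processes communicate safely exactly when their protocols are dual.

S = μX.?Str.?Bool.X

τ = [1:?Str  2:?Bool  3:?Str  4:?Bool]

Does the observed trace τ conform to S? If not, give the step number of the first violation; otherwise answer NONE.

@1 ?Str  match  cont: ?Bool.μX.…
@2 ?Bool  match  cont: μX.…
@3 ?Str  match  cont: ?Bool.μX.…
@4 ?Bool  match  cont: μX.…
all 4 steps conform

NONE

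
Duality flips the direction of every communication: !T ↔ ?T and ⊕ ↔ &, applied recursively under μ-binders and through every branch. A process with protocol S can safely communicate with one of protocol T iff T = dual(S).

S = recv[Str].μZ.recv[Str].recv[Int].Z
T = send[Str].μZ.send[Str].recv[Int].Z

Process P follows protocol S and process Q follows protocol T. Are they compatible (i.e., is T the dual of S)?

recv[Str] vs send[Str]  ok
  μZ vs μZ  ok (μ self-dual)
    recv[Str] vs send[Str]  ok
      recv[Int] vs recv[Int]  ✗ same direction on both sides — not dual

NO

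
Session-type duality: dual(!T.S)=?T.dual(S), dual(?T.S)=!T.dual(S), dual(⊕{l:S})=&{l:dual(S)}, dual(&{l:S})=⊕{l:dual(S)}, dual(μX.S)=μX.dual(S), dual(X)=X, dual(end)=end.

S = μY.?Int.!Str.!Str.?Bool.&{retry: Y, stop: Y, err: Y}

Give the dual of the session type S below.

μY.!Int.?Str.?Str.!Bool.⊕{retry: Y, stop: Y, err: Y}

μY ↦ μY  (rec unchanged)
  ?Int ↦ !Int
    !Str ↦ ?Str
      !Str ↦ ?Str
        ?Bool ↦ !Bool
          &{retry,stop,err} ↦ ⊕{retry,stop,err}  (&→⊕)
            [retry]
              Y ↦ Y
            [stop]
              Y ↦ Y
            [err]
              Y ↦ Y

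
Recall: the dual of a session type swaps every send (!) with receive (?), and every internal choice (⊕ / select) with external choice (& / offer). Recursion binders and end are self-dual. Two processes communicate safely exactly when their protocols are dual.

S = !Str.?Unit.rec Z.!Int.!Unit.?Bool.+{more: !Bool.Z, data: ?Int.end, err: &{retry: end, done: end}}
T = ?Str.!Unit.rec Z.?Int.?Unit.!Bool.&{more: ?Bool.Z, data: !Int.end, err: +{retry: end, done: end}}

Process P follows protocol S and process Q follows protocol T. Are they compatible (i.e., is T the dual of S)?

YES

!Str ‖ ?Str  ✓
  ?Unit ‖ !Unit  ✓
    rec Z ‖ rec Z  ✓ (rec unchanged)
      !Int ‖ ?Int  ✓
        !Unit ‖ ?Unit  ✓
          ?Bool ‖ !Bool  ✓
            +{more,data,err} ‖ &{more,data,err}  ✓ labels match
              • more:
                !Bool ‖ ?Bool  ✓
                  Z ‖ Z  ✓
              • data:
                ?Int ‖ !Int  ✓
                  end ‖ end  ✓
              • err:
                &{retry,done} ‖ +{retry,done}  ✓ labels match
                  • retry:
                    end ‖ end  ✓
                  • done:
                    end ‖ end  ✓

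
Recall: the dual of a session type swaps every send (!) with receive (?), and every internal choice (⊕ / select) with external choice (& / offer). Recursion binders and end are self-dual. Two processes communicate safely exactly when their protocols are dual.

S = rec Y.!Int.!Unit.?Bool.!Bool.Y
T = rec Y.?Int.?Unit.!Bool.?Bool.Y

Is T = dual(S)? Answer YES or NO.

rec Y vs rec Y  match (rec unchanged)
  !Int vs ?Int  match
    !Unit vs ?Unit  match
      ?Bool vs !Bool  match
        !Bool vs ?Bool  match
          Y vs Y  match

YES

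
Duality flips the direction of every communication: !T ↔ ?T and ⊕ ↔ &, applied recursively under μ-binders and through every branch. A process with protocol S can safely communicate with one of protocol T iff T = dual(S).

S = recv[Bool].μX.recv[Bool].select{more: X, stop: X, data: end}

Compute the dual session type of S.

send[Bool].μX.send[Bool].offer{more: X, stop: X, data: end}

recv[Bool] → send[Bool]
  μX → μX  (binder kept)
    recv[Bool] → send[Bool]
      select{more,stop,data} → offer{more,stop,data}  (select→offer)
        case more:
          X self-dual
        case stop:
          X self-dual
        case data:
          end self-dual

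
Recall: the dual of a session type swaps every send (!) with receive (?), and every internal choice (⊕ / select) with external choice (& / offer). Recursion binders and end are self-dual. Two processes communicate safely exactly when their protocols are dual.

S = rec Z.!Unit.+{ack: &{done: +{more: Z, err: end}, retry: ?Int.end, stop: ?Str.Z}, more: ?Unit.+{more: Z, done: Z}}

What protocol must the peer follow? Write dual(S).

rec Z ↦ rec Z  (μ self-dual)
  !Unit ↦ ?Unit
    +{ack,more} ↦ &{ack,more}  (⊕→&)
      [ack]
        &{done,retry,stop} ↦ +{done,retry,stop}  (external→internal)
          [done]
            +{more,err} ↦ &{more,err}  (⊕→&)
              [more]
                Z self-dual
              [err]
                end self-dual
          [retry]
            ?Int ↦ !Int
              end self-dual
          [stop]
            ?Str ↦ !Str
              Z self-dual
      [more]
        ?Unit ↦ !Unit
          +{more,done} ↦ &{more,done}  (⊕→&)
            [more]
              Z self-dual
            [done]
              Z self-dual

rec Z.?Unit.&{ack: +{done: &{more: Z, err: end}, retry: !Int.end, stop: !Str.Z}, more: !Unit.&{more: Z, done: Z}}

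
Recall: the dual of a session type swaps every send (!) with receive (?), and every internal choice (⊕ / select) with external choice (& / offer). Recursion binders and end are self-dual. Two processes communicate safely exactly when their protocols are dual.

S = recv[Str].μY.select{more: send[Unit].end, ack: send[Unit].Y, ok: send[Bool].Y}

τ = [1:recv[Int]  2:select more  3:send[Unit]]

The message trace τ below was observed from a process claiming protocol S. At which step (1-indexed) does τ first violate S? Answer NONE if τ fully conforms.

[1] got recv[Int], protocol expects recv[Str]  ✗

1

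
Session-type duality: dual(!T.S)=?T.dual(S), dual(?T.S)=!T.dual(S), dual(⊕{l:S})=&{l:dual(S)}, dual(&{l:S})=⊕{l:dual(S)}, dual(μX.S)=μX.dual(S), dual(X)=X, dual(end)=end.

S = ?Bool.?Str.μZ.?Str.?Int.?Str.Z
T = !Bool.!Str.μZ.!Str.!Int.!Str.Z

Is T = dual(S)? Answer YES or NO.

YES

?Bool vs !Bool  ok
  ?Str vs !Str  ok
    μZ vs μZ  ok (μ self-dual)
      ?Str vs !Str  ok
        ?Int vs !Int  ok
          ?Str vs !Str  ok
            Z vs Z  ok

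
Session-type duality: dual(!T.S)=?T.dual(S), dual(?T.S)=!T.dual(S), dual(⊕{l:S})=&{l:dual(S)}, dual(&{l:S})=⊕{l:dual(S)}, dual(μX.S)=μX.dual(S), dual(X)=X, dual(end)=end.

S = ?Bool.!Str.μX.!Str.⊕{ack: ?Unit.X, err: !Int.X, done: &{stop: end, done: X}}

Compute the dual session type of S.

!Bool.?Str.μX.?Str.&{ack: !Unit.X, err: ?Int.X, done: ⊕{stop: end, done: X}}

?Bool ↦ !Bool
  !Str ↦ ?Str
    μX ↦ μX  (μ self-dual)
      !Str ↦ ?Str
        ⊕{ack,err,done} ↦ &{ack,err,done}  (⊕→&)
          case ack:
            ?Unit ↦ !Unit
              X ↦ X
          case err:
            !Int ↦ ?Int
              X ↦ X
          case done:
            &{stop,done} ↦ ⊕{stop,done}  (offer→select)
              case stop:
                end ↦ end
              case done:
                X ↦ X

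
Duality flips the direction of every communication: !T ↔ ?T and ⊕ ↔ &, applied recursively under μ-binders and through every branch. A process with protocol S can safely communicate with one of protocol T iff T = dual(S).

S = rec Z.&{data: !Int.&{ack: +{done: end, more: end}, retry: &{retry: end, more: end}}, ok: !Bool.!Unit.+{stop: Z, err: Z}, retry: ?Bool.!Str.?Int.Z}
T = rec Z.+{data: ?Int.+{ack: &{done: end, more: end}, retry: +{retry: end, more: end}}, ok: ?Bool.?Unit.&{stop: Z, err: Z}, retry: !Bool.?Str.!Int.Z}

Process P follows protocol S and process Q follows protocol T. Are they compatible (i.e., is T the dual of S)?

YES

rec Z ‖ rec Z  ✓ (μ self-dual)
  &{data,ok,retry} ‖ +{data,ok,retry}  ✓ same labels
    [data]
      !Int ‖ ?Int  ✓
        &{ack,retry} ‖ +{ack,retry}  ✓ same labels
          [ack]
            +{done,more} ‖ &{done,more}  ✓ same labels
              [done]
                end ‖ end  ✓
              [more]
                end ‖ end  ✓
          [retry]
            &{retry,more} ‖ +{retry,more}  ✓ same labels
              [retry]
                end ‖ end  ✓
              [more]
                end ‖ end  ✓
    [ok]
      !Bool ‖ ?Bool  ✓
        !Unit ‖ ?Unit  ✓
          +{stop,err} ‖ &{stop,err}  ✓ same labels
            [stop]
              Z ‖ Z  ✓
            [err]
              Z ‖ Z  ✓
    [retry]
      ?Bool ‖ !Bool  ✓
        !Str ‖ ?Str  ✓
          ?Int ‖ !Int  ✓
            Z ‖ Z  ✓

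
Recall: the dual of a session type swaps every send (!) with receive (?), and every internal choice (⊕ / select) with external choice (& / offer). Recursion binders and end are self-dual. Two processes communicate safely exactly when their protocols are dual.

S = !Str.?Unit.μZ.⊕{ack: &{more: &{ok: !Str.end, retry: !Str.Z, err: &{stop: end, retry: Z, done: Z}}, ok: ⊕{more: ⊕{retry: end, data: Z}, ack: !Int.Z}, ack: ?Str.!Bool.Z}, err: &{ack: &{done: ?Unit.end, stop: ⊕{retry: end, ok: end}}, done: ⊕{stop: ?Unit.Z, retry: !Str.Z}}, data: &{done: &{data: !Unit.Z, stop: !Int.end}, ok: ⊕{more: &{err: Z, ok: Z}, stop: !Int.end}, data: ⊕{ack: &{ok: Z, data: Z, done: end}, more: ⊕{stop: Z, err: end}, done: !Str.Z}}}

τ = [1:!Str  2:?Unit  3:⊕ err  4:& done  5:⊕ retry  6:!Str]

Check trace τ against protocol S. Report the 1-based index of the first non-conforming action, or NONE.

step 1: !Str  ok  state: ?Unit.μZ.…
step 2: ?Unit  ok  state: μZ.…
step 3: ⊕ err  ok  state: &{ack: &{done: ?Unit.end, stop: ⊕{retry: end, ok: end}}, done: ⊕{stop: ?Unit.μZ.…, retry: !Str.μZ.…}}
step 4: & done  ok  state: ⊕{stop: ?Unit.μZ.…, retry: !Str.μZ.…}
step 5: ⊕ retry  ok  state: !Str.μZ.…
step 6: !Str  ok  state: μZ.…
trace exhausted — no violation

NONE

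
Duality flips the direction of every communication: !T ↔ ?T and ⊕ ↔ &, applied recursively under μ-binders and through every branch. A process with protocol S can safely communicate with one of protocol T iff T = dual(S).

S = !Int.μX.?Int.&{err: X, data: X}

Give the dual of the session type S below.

?Int.μX.!Int.⊕{err: X, data: X}

!Int → ?Int
  μX → μX  (rec unchanged)
    ?Int → !Int
      &{err,data} → ⊕{err,data}  (&→⊕)
        • err:
          X ↦ X
        • data:
          X ↦ X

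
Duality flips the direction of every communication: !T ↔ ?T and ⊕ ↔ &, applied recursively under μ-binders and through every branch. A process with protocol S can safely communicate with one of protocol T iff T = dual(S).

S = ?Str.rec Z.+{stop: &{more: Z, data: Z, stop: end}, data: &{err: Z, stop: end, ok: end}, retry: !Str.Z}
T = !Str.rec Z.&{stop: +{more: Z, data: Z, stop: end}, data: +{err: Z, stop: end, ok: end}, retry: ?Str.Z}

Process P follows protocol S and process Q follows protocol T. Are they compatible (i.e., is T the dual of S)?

YES

?Str ‖ !Str  match
  rec Z ‖ rec Z  match (rec unchanged)
    +{stop,data,retry} ‖ &{stop,data,retry}  match labels match
      • stop:
        &{more,data,stop} ‖ +{more,data,stop}  match labels match
          • more:
            Z ‖ Z  match
          • data:
            Z ‖ Z  match
          • stop:
            end ‖ end  match
      • data:
        &{err,stop,ok} ‖ +{err,stop,ok}  match labels match
          • err:
            Z ‖ Z  match
          • stop:
            end ‖ end  match
          • ok:
            end ‖ end  match
      • retry:
        !Str ‖ ?Str  match
          Z ‖ Z  match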